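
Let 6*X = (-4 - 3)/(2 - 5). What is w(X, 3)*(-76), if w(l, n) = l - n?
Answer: 1786/9 ≈ 198.44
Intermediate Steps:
X = 7/18 (X = ((-4 - 3)/(2 - 5))/6 = (-7/(-3))/6 = (-7*(-⅓))/6 = (⅙)*(7/3) = 7/18 ≈ 0.38889)
w(X, 3)*(-76) = (7/18 - 1*3)*(-76) = (7/18 - 3)*(-76) = -47/18*(-76) = 1786/9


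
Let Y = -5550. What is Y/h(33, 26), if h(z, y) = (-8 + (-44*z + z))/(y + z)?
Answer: 327450/1427 ≈ 229.47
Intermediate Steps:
h(z, y) = (-8 - 43*z)/(y + z)
Y/h(33, 26) = -5550*(26 + 33)/(-8 - 43*33) = -5550*59/(-8 - 1419) = -5550/((1/59)*(-1427)) = -5550/(-1427/59) = -5550*(-59/1427) = 327450/1427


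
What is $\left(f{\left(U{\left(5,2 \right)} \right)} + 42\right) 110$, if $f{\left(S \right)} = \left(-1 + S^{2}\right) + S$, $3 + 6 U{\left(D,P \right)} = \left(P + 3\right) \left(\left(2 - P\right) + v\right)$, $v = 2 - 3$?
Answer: $\frac{41030}{9} \approx 4558.9$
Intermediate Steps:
$v = -1$ ($v = 2 - 3 = -1$)
$U{\left(D,P \right)} = - \frac{1}{2} + \frac{\left(1 - P\right) \left(3 + P\right)}{6}$ ($U{\left(D,P \right)} = - \frac{1}{2} + \frac{\left(P + 3\right) \left(\left(2 - P\right) - 1\right)}{6} = - \frac{1}{2} + \frac{\left(3 + P\right) \left(1 - P\right)}{6} = - \frac{1}{2} + \frac{\left(1 - P\right) \left(3 + P\right)}{6}$)
$f{\left(S \right)} = -1 + S + S^{2}$
$\left(f{\left(U{\left(5,2 \right)} \right)} + 42\right) 110 = \left(\left(-1 + \frac{1}{6} \cdot 2 \left(-2 - 2\right) + \left(\frac{1}{6} \cdot 2 \left(-2 - 2\right)\right)^{2}\right) + 42\right) 110 = \left(\left(-1 + \frac{1}{6} \cdot 2 \left(-4\right) + \left(\frac{1}{6} \cdot 2 \left(-4\right)\right)^{2}\right) + 42\right) 110 = \left(\left(-1 - \frac{4}{3} + \left(- \frac{4}{3}\right)^{2}\right) + 42\right) 110 = \left(\left(-1 - \frac{4}{3} + \frac{16}{9}\right) + 42\right) 110 = \left(- \frac{5}{9} + 42\right) 110 = \frac{373}{9} \cdot 110 = \frac{41030}{9}$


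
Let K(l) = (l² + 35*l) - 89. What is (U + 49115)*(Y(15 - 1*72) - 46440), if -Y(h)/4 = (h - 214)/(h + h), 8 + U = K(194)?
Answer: -82468130056/19 ≈ -4.3404e+9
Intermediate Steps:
K(l) = -89 + l² + 35*l
U = 44329 (U = -8 + (-89 + 194² + 35*194) = -8 + (-89 + 37636 + 6790) = -8 + 44337 = 44329)
Y(h) = -2*(-214 + h)/h (Y(h) = -4*(h - 214)/(h + h) = -4*(-214 + h)/(2*h) = -4*(-214 + h)*1/(2*h) = -2*(-214 + h)/h)
(U + 49115)*(Y(15 - 1*72) - 46440) = (44329 + 49115)*((-2 + 428/(15 - 1*72)) - 46440) = 93444*((-2 + 428/(15 - 72)) - 46440) = 93444*((-2 + 428/(-57)) - 46440) = 93444*((-2 + 428*(-1/57)) - 46440) = 93444*((-2 - 428/57) - 46440) = 93444*(-542/57 - 46440) = 93444*(-2647622/57) = -82468130056/19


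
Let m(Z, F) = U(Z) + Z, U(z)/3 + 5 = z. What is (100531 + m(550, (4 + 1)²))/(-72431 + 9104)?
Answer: -102716/63327 ≈ -1.6220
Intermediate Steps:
U(z) = -15 + 3*z
m(Z, F) = -15 + 4*Z (m(Z, F) = (-15 + 3*Z) + Z = -15 + 4*Z)
(100531 + m(550, (4 + 1)²))/(-72431 + 9104) = (100531 + (-15 + 4*550))/(-72431 + 9104) = (100531 + (-15 + 2200))/(-63327) = (100531 + 2185)*(-1/63327) = 102716*(-1/63327) = -102716/63327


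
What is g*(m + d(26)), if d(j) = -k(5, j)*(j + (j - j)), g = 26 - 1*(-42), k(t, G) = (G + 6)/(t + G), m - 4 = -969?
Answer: -2090796/31 ≈ -67445.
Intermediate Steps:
m = -965 (m = 4 - 969 = -965)
k(t, G) = (6 + G)/(G + t)
g = 68 (g = 26 + 42 = 68)
d(j) = -j*(6 + j)/(5 + j) (d(j) = -(6 + j)/(j + 5)*(j + (j - j)) = -(6 + j)/(5 + j)*(j + 0) = -(6 + j)/(5 + j)*j = -j*(6 + j)/(5 + j))
g*(m + d(26)) = 68*(-965 - 1*26*(6 + 26)/(5 + 26)) = 68*(-965 - 1*26*32/31) = 68*(-965 - 1*26*1/31*32) = 68*(-965 - 832/31) = 68*(-30747/31) = -2090796/31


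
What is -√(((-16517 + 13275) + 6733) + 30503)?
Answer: -√33994 ≈ -184.37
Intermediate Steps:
-√(((-16517 + 13275) + 6733) + 30503) = -√((-3242 + 6733) + 30503) = -√(3491 + 30503) = -√33994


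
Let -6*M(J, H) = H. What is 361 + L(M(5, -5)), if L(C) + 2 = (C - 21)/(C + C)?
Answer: 3469/10 ≈ 346.90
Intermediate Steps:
M(J, H) = -H/6
L(C) = -2 + (-21 + C)/(2*C) (L(C) = -2 + (C - 21)/(C + C) = -2 + (-21 + C)/((2*C)) = -2 + (-21 + C)*(1/(2*C)) = -2 + (-21 + C)/(2*C))
361 + L(M(5, -5)) = 361 + 3*(-7 - (-1)*(-5)/6)/(2*((-1/6*(-5)))) = 361 + 3*(-7 - 1*5/6)/(2*(5/6)) = 361 + (3/2)*(6/5)*(-7 - 5/6) = 361 + (3/2)*(6/5)*(-47/6) = 361 - 141/10 = 3469/10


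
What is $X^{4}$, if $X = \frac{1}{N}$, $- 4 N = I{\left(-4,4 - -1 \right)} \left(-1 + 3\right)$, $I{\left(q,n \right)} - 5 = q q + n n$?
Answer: $\frac{1}{279841} \approx 3.5735 \cdot 10^{-6}$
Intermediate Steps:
$I{\left(q,n \right)} = 5 + n^{2} + q^{2}$ ($I{\left(q,n \right)} = 5 + \left(q q + n n\right) = 5 + \left(q^{2} + n^{2}\right) = 5 + \left(n^{2} + q^{2}\right) = 5 + n^{2} + q^{2}$)
$N = -23$ ($N = - \frac{\left(5 + \left(4 - -1\right)^{2} + \left(-4\right)^{2}\right) \left(-1 + 3\right)}{4} = - \frac{\left(5 + \left(4 + 1\right)^{2} + 16\right) 2}{4} = - \frac{\left(5 + 5^{2} + 16\right) 2}{4} = - \frac{\left(5 + 25 + 16\right) 2}{4} = - \frac{46 \cdot 2}{4} = \left(- \frac{1}{4}\right) 92 = -23$)
$X = - \frac{1}{23}$ ($X = \frac{1}{-23} = - \frac{1}{23} \approx -0.043478$)
$X^{4} = \left(- \frac{1}{23}\right)^{4} = \frac{1}{279841}$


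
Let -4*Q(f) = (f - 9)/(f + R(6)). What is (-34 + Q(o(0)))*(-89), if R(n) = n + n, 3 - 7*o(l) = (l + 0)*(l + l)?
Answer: 87309/29 ≈ 3010.7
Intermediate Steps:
o(l) = 3/7 - 2*l²/7 (o(l) = 3/7 - (l + 0)*(l + l)/7 = 3/7 - l*2*l/7 = 3/7 - 2*l²/7)
R(n) = 2*n
Q(f) = -(-9 + f)/(4*(12 + f)) (Q(f) = -(f - 9)/(4*(f + 2*6)) = -(-9 + f)/(4*(f + 12)) = -(-9 + f)/(4*(12 + f)))
(-34 + Q(o(0)))*(-89) = (-34 + (9 - (3/7 - 2/7*0²))/(4*(12 + (3/7 - 2/7*0²))))*(-89) = (-34 + (9 - (3/7 - 2/7*0))/(4*(12 + (3/7 - 2/7*0))))*(-89) = (-34 + (9 - (3/7 + 0))/(4*(12 + (3/7 + 0))))*(-89) = (-34 + (9 - 1*3/7)/(4*(12 + 3/7)))*(-89) = (-34 + (9 - 3/7)/(4*(87/7)))*(-89) = (-34 + (¼)*(7/87)*(60/7))*(-89) = (-34 + 5/29)*(-89) = -981/29*(-89) = 87309/29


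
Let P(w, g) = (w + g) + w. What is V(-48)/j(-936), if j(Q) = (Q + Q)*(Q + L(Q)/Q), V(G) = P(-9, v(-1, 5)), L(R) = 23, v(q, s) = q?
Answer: -19/1752238 ≈ -1.0843e-5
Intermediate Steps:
P(w, g) = g + 2*w (P(w, g) = (g + w) + w = g + 2*w)
V(G) = -19 (V(G) = -1 + 2*(-9) = -1 - 18 = -19)
j(Q) = 2*Q*(Q + 23/Q) (j(Q) = (Q + Q)*(Q + 23/Q) = (2*Q)*(Q + 23/Q) = 2*Q*(Q + 23/Q))
V(-48)/j(-936) = -19/(46 + 2*(-936)²) = -19/(46 + 2*876096) = -19/(46 + 1752192) = -19/1752238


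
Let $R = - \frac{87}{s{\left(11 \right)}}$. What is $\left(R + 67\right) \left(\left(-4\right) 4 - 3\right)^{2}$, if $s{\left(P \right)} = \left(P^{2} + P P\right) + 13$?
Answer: $\frac{2045426}{85} \approx 24064.0$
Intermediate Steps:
$s{\left(P \right)} = 13 + 2 P^{2}$ ($s{\left(P \right)} = \left(P^{2} + P^{2}\right) + 13 = 2 P^{2} + 13 = 13 + 2 P^{2}$)
$R = - \frac{29}{85}$ ($R = - \frac{87}{13 + 2 \cdot 11^{2}} = - \frac{87}{13 + 2 \cdot 121} = - \frac{87}{13 + 242} = - \frac{87}{255} = \left(-87\right) \frac{1}{255} = - \frac{29}{85} \approx -0.34118$)
$\left(R + 67\right) \left(\left(-4\right) 4 - 3\right)^{2} = \left(- \frac{29}{85} + 67\right) \left(\left(-4\right) 4 - 3\right)^{2} = \frac{5666 \left(-16 - 3\right)^{2}}{85} = \frac{5666 \left(-19\right)^{2}}{85} = \frac{5666}{85} \cdot 361 = \frac{2045426}{85}$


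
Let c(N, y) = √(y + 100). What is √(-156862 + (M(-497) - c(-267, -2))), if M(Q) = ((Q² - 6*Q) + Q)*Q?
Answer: √(-124155380 - 7*√2) ≈ 11143.0*I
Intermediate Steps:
c(N, y) = √(100 + y)
M(Q) = Q*(Q² - 5*Q) (M(Q) = (Q² - 5*Q)*Q = Q*(Q² - 5*Q))
√(-156862 + (M(-497) - c(-267, -2))) = √(-156862 + ((-497)²*(-5 - 497) - √(100 - 2))) = √(-156862 + (247009*(-502) - √98)) = √(-156862 + (-123998518 - 7*√2)) = √(-124155380 - 7*√2)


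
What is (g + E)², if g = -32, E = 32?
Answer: 0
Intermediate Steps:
(g + E)² = (-32 + 32)² = 0² = 0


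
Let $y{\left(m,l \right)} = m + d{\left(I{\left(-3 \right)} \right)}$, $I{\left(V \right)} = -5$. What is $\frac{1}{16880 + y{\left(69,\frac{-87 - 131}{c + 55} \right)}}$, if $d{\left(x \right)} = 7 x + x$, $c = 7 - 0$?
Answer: $\frac{1}{16909} \approx 5.914 \cdot 10^{-5}$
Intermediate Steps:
$c = 7$ ($c = 7 + 0 = 7$)
$d{\left(x \right)} = 8 x$
$y{\left(m,l \right)} = -40 + m$ ($y{\left(m,l \right)} = m + 8 \left(-5\right) = m - 40 = -40 + m$)
$\frac{1}{16880 + y{\left(69,\frac{-87 - 131}{c + 55} \right)}} = \frac{1}{16880 + \left(-40 + 69\right)} = \frac{1}{16880 + 29} = \frac{1}{16909}$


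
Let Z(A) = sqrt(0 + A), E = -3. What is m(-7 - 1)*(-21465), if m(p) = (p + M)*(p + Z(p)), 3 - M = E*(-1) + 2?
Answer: -1717200 + 429300*I*sqrt(2) ≈ -1.7172e+6 + 6.0712e+5*I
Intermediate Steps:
Z(A) = sqrt(A)
M = -2 (M = 3 - (-3*(-1) + 2) = 3 - (3 + 2) = 3 - 1*5 = 3 - 5 = -2)
m(p) = (-2 + p)*(p + sqrt(p)) (m(p) = (p - 2)*(p + sqrt(p)) = (-2 + p)*(p + sqrt(p)))
m(-7 - 1)*(-21465) = ((-7 - 1)**2 + (-7 - 1)**(3/2) - 2*(-7 - 1) - 2*sqrt(-7 - 1))*(-21465) = ((-8)**2 + (-8)**(3/2) - 2*(-8) - 4*I*sqrt(2))*(-21465) = (64 - 16*I*sqrt(2) + 16 - 4*I*sqrt(2))*(-21465) = (80 - 20*I*sqrt(2))*(-21465) = -1717200 + 429300*I*sqrt(2)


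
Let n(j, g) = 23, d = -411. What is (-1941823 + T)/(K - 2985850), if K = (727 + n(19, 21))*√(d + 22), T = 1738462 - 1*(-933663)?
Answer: -21805722267/89155190350 - 1095453*I*√389/17831038070 ≈ -0.24458 - 0.0012117*I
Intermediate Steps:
T = 2672125 (T = 1738462 + 933663 = 2672125)
K = 750*I*√389 (K = (727 + 23)*√(-411 + 22) = 750*√(-389) = 750*(I*√389) = 750*I*√389 ≈ 14792.0*I)
(-1941823 + T)/(K - 2985850) = (-1941823 + 2672125)/(750*I*√389 - 2985850) = 730302/(-2985850 + 750*I*√389)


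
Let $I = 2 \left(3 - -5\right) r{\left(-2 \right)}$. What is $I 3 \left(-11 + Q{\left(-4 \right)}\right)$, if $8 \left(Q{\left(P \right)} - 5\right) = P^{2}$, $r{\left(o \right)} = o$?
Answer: $384$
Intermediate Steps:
$I = -32$ ($I = 2 \left(3 - -5\right) \left(-2\right) = 2 \left(3 + 5\right) \left(-2\right) = 2 \cdot 8 \left(-2\right) = 16 \left(-2\right) = -32$)
$Q{\left(P \right)} = 5 + \frac{P^{2}}{8}$
$I 3 \left(-11 + Q{\left(-4 \right)}\right) = - 32 \cdot 3 \left(-11 + \left(5 + \frac{\left(-4\right)^{2}}{8}\right)\right) = - 32 \cdot 3 \left(-11 + \left(5 + \frac{1}{8} \cdot 16\right)\right) = - 32 \cdot 3 \left(-11 + \left(5 + 2\right)\right) = - 32 \cdot 3 \left(-11 + 7\right) = - 32 \cdot 3 \left(-4\right) = \left(-32\right) \left(-12\right) = 384$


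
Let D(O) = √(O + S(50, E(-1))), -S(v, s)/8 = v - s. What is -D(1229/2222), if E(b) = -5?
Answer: -I*√2169674122/2222 ≈ -20.963*I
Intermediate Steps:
S(v, s) = -8*v + 8*s (S(v, s) = -8*(v - s) = -8*v + 8*s)
D(O) = √(-440 + O) (D(O) = √(O + (-8*50 + 8*(-5))) = √(O + (-400 - 40)) = √(O - 440) = √(-440 + O))
-D(1229/2222) = -√(-440 + 1229/2222) = -√(-976451/2222) = -I*√2169674122/2222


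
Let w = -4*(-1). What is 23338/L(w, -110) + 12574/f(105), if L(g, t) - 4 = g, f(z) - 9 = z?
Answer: 690281/228 ≈ 3027.5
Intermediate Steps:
f(z) = 9 + z
w = 4
L(g, t) = 4 + g
23338/L(w, -110) + 12574/f(105) = 23338/(4 + 4) + 12574/(9 + 105) = 23338/8 + 12574/114 = 23338*(⅛) + 12574*(1/114) = 11669/4 + 6287/57 = 690281/228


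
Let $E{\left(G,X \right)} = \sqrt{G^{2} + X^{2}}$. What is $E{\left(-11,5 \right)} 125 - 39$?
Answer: $-39 + 125 \sqrt{146} \approx 1471.4$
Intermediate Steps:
$E{\left(-11,5 \right)} 125 - 39 = \sqrt{\left(-11\right)^{2} + 5^{2}} \cdot 125 - 39 = \sqrt{121 + 25} \cdot 125 - 39 = \sqrt{146} \cdot 125 - 39 = 125 \sqrt{146} - 39 = -39 + 125 \sqrt{146}$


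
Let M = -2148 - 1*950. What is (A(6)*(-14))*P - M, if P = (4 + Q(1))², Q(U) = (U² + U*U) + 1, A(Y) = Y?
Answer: -1018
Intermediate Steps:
M = -3098 (M = -2148 - 950 = -3098)
Q(U) = 1 + 2*U² (Q(U) = (U² + U²) + 1 = 2*U² + 1 = 1 + 2*U²)
P = 49 (P = (4 + (1 + 2*1²))² = (4 + (1 + 2*1))² = (4 + (1 + 2))² = (4 + 3)² = 7² = 49)
(A(6)*(-14))*P - M = (6*(-14))*49 - 1*(-3098) = -84*49 + 3098 = -4116 + 3098 = -1018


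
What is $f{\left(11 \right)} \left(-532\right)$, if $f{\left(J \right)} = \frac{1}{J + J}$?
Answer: $- \frac{266}{11} \approx -24.182$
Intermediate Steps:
$f{\left(J \right)} = \frac{1}{2 J}$
$f{\left(11 \right)} \left(-532\right) = \frac{1}{2 \cdot 11} \left(-532\right) = \frac{1}{2} \cdot \frac{1}{11} \left(-532\right) = \frac{1}{22} \left(-532\right) = - \frac{266}{11}$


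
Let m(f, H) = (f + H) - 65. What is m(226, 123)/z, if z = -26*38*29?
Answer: -71/7163 ≈ -0.0099120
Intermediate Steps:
m(f, H) = -65 + H + f (m(f, H) = (H + f) - 65 = -65 + H + f)
z = -28652 (z = -988*29 = -28652)
m(226, 123)/z = (-65 + 123 + 226)/(-28652) = 284*(-1/28652) = -71/7163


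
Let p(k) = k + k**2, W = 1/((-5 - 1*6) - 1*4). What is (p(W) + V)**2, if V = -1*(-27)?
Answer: 36735721/50625 ≈ 725.64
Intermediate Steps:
W = -1/15 (W = 1/((-5 - 6) - 4) = 1/(-11 - 4) = 1/(-15) = -1/15 ≈ -0.066667)
V = 27
(p(W) + V)**2 = (-(1 - 1/15)/15 + 27)**2 = (-1/15*14/15 + 27)**2 = (-14/225 + 27)**2 = (6061/225)**2 = 36735721/50625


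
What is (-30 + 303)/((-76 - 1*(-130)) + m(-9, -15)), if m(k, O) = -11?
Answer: 273/43 ≈ 6.3488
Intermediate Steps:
(-30 + 303)/((-76 - 1*(-130)) + m(-9, -15)) = (-30 + 303)/((-76 - 1*(-130)) - 11) = 273/((-76 + 130) - 11) = 273/(54 - 11) = 273/43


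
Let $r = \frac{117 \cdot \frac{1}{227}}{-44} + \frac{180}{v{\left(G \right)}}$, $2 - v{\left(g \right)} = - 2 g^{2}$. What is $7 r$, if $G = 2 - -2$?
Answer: $\frac{6278517}{169796} \approx 36.977$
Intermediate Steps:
$G = 4$ ($G = 2 + 2 = 4$)
$v{\left(g \right)} = 2 + 2 g^{2}$ ($v{\left(g \right)} = 2 - - 2 g^{2} = 2 + 2 g^{2}$)
$r = \frac{896931}{169796}$ ($r = \frac{117 \cdot \frac{1}{227}}{-44} + \frac{180}{2 + 2 \cdot 4^{2}} = 117 \cdot \frac{1}{227} \left(- \frac{1}{44}\right) + \frac{180}{2 + 2 \cdot 16} = \frac{117}{227} \left(- \frac{1}{44}\right) + \frac{180}{2 + 32} = - \frac{117}{9988} + \frac{180}{34} = - \frac{117}{9988} + 180 \cdot \frac{1}{34} = - \frac{117}{9988} + \frac{90}{17} = \frac{896931}{169796} \approx 5.2824$)
$7 r = 7 \cdot \frac{896931}{169796} = \frac{6278517}{169796}$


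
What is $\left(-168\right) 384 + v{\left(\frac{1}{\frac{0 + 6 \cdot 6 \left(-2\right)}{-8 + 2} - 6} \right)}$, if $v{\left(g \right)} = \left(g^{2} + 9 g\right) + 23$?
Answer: $- \frac{2321549}{36} \approx -64488.0$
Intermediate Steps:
$v{\left(g \right)} = 23 + g^{2} + 9 g$
$\left(-168\right) 384 + v{\left(\frac{1}{\frac{0 + 6 \cdot 6 \left(-2\right)}{-8 + 2} - 6} \right)} = \left(-168\right) 384 + \left(23 + \left(\frac{1}{\frac{0 + 6 \cdot 6 \left(-2\right)}{-8 + 2} - 6}\right)^{2} + \frac{9}{\frac{0 + 6 \cdot 6 \left(-2\right)}{-8 + 2} - 6}\right) = -64512 + \left(23 + \left(\frac{1}{\frac{0 + 36 \left(-2\right)}{-6} - 6}\right)^{2} + \frac{9}{\frac{0 + 36 \left(-2\right)}{-6} - 6}\right) = -64512 + \left(23 + \left(\frac{1}{\left(0 - 72\right) \left(- \frac{1}{6}\right) - 6}\right)^{2} + \frac{9}{\left(0 - 72\right) \left(- \frac{1}{6}\right) - 6}\right) = -64512 + \left(23 + \left(\frac{1}{\left(-72\right) \left(- \frac{1}{6}\right) - 6}\right)^{2} + \frac{9}{\left(-72\right) \left(- \frac{1}{6}\right) - 6}\right) = -64512 + \left(23 + \left(\frac{1}{12 - 6}\right)^{2} + \frac{9}{12 - 6}\right) = -64512 + \left(23 + \left(\frac{1}{6}\right)^{2} + \frac{9}{6}\right) = -64512 + \left(23 + \left(\frac{1}{6}\right)^{2} + 9 \cdot \frac{1}{6}\right) = -64512 + \left(23 + \frac{1}{36} + \frac{3}{2}\right) = -64512 + \frac{883}{36} = - \frac{2321549}{36}$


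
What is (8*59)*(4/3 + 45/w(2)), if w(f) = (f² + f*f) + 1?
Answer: 8968/3 ≈ 2989.3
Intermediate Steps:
w(f) = 1 + 2*f² (w(f) = (f² + f²) + 1 = 2*f² + 1 = 1 + 2*f²)
(8*59)*(4/3 + 45/w(2)) = (8*59)*(4/3 + 45/(1 + 2*2²)) = 472*(4*(⅓) + 45/(1 + 2*4)) = 472*(4/3 + 45/(1 + 8)) = 472*(4/3 + 45/9) = 472*(4/3 + 45*(⅑)) = 472*(4/3 + 5) = 472*(19/3) = 8968/3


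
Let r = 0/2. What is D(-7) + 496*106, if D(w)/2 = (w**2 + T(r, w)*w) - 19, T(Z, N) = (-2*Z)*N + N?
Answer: 52734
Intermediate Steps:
r = 0 (r = 0*(1/2) = 0)
T(Z, N) = N - 2*N*Z (T(Z, N) = -2*N*Z + N = N - 2*N*Z)
D(w) = -38 + 4*w**2 (D(w) = 2*((w**2 + (w*(1 - 2*0))*w) - 19) = 2*((w**2 + (w*(1 + 0))*w) - 19) = 2*((w**2 + (w*1)*w) - 19) = 2*((w**2 + w*w) - 19) = 2*((w**2 + w**2) - 19) = 2*(2*w**2 - 19) = 2*(-19 + 2*w**2) = -38 + 4*w**2)
D(-7) + 496*106 = (-38 + 4*(-7)**2) + 496*106 = (-38 + 4*49) + 52576 = (-38 + 196) + 52576 = 158 + 52576 = 52734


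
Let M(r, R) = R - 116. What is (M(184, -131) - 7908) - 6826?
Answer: -14981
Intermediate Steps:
M(r, R) = -116 + R
(M(184, -131) - 7908) - 6826 = ((-116 - 131) - 7908) - 6826 = (-247 - 7908) - 6826 = -8155 - 6826 = -14981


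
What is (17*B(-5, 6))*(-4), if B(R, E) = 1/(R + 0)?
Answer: 68/5 ≈ 13.600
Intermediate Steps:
B(R, E) = 1/R
(17*B(-5, 6))*(-4) = (17/(-5))*(-4) = (17*(-⅕))*(-4) = -17/5*(-4) = 68/5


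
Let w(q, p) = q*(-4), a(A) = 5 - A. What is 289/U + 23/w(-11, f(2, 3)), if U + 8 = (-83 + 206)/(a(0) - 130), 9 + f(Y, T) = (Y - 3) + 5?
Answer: -1563671/49412 ≈ -31.646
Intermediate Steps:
f(Y, T) = -7 + Y (f(Y, T) = -9 + ((Y - 3) + 5) = -9 + ((-3 + Y) + 5) = -9 + (2 + Y) = -7 + Y)
U = -1123/125 (U = -8 + (-83 + 206)/((5 - 1*0) - 130) = -8 + 123/((5 + 0) - 130) = -8 + 123/(5 - 130) = -8 + 123/(-125) = -8 + 123*(-1/125) = -8 - 123/125 = -1123/125 ≈ -8.9840)
w(q, p) = -4*q
289/U + 23/w(-11, f(2, 3)) = 289/(-1123/125) + 23/((-4*(-11))) = 289*(-125/1123) + 23/44 = -36125/1123 + 23*(1/44) = -36125/1123 + 23/44 = -1563671/49412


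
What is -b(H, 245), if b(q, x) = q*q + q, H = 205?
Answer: -42230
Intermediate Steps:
b(q, x) = q + q² (b(q, x) = q² + q = q + q²)
-b(H, 245) = -205*(1 + 205) = -205*206 = -1*42230 = -42230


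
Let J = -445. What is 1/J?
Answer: -1/445 ≈ -0.0022472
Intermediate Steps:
1/J = 1/(-445) = -1/445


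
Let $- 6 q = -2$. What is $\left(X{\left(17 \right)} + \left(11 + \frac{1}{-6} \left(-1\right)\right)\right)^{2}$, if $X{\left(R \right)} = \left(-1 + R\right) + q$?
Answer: $\frac{3025}{4} \approx 756.25$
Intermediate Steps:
$q = \frac{1}{3}$ ($q = \left(- \frac{1}{6}\right) \left(-2\right) = \frac{1}{3} \approx 0.33333$)
$X{\left(R \right)} = - \frac{2}{3} + R$ ($X{\left(R \right)} = \left(-1 + R\right) + \frac{1}{3} = - \frac{2}{3} + R$)
$\left(X{\left(17 \right)} + \left(11 + \frac{1}{-6} \left(-1\right)\right)\right)^{2} = \left(\left(- \frac{2}{3} + 17\right) + \left(11 + \frac{1}{-6} \left(-1\right)\right)\right)^{2} = \left(\frac{49}{3} + \left(11 - - \frac{1}{6}\right)\right)^{2} = \left(\frac{49}{3} + \left(11 + \frac{1}{6}\right)\right)^{2} = \left(\frac{49}{3} + \frac{67}{6}\right)^{2} = \left(\frac{55}{2}\right)^{2} = \frac{3025}{4}$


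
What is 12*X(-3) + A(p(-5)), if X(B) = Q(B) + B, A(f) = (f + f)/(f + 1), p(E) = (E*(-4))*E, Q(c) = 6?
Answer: 3764/99 ≈ 38.020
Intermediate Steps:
p(E) = -4*E² (p(E) = (-4*E)*E = -4*E²)
A(f) = 2*f/(1 + f) (A(f) = (2*f)/(1 + f) = 2*f/(1 + f))
X(B) = 6 + B
12*X(-3) + A(p(-5)) = 12*(6 - 3) + 2*(-4*(-5)²)/(1 - 4*(-5)²) = 12*3 + 2*(-4*25)/(1 - 4*25) = 36 + 2*(-100)/(1 - 100) = 36 + 2*(-100)/(-99) = 36 + 2*(-100)*(-1/99) = 36 + 200/99 = 3764/99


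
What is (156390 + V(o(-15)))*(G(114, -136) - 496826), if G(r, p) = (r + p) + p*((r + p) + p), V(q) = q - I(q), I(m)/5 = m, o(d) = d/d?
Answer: -74339648960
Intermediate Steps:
o(d) = 1
I(m) = 5*m
V(q) = -4*q (V(q) = q - 5*q = -4*q)
G(r, p) = p + r + p*(r + 2*p) (G(r, p) = (p + r) + p*((p + r) + p) = (p + r) + p*(r + 2*p) = p + r + p*(r + 2*p))
(156390 + V(o(-15)))*(G(114, -136) - 496826) = (156390 - 4*1)*((-136 + 114 + 2*(-136)² - 136*114) - 496826) = (156390 - 4)*((-136 + 114 + 2*18496 - 15504) - 496826) = 156386*((-136 + 114 + 36992 - 15504) - 496826) = 156386*(21466 - 496826) = 156386*(-475360) = -74339648960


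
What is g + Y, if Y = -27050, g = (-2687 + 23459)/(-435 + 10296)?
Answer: -88906426/3287 ≈ -27048.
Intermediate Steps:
g = 6924/3287 (g = 20772/9861 = 20772*(1/9861) = 6924/3287 ≈ 2.1065)
g + Y = 6924/3287 - 27050 = -88906426/3287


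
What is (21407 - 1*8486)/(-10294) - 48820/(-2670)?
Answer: 46805401/2748498 ≈ 17.029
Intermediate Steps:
(21407 - 1*8486)/(-10294) - 48820/(-2670) = (21407 - 8486)*(-1/10294) - 48820*(-1/2670) = 12921*(-1/10294) + 4882/267 = -12921/10294 + 4882/267 = 46805401/2748498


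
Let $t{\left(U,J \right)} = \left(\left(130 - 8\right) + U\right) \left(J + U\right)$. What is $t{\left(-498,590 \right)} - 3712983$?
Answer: $-3747575$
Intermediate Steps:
$t{\left(U,J \right)} = \left(122 + U\right) \left(J + U\right)$ ($t{\left(U,J \right)} = \left(\left(130 - 8\right) + U\right) \left(J + U\right) = \left(122 + U\right) \left(J + U\right)$)
$t{\left(-498,590 \right)} - 3712983 = \left(\left(-498\right)^{2} + 122 \cdot 590 + 122 \left(-498\right) + 590 \left(-498\right)\right) - 3712983 = \left(248004 + 71980 - 60756 - 293820\right) - 3712983 = -34592 - 3712983 = -3747575$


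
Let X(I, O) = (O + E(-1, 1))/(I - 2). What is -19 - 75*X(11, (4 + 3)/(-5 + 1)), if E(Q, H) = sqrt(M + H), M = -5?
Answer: -53/12 - 50*I/3 ≈ -4.4167 - 16.667*I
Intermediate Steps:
E(Q, H) = sqrt(-5 + H)
X(I, O) = (O + 2*I)/(-2 + I) (X(I, O) = (O + sqrt(-5 + 1))/(I - 2) = (O + sqrt(-4))/(-2 + I) = (O + 2*I)/(-2 + I))
-19 - 75*X(11, (4 + 3)/(-5 + 1)) = -19 - 75*((4 + 3)/(-5 + 1) + 2*I)/(-2 + 11) = -19 - 75*(7/(-4) + 2*I)/9 = -19 - 25*(7*(-1/4) + 2*I)/3 = -19 - 25*(-7/4 + 2*I)/3 = -19 - 75*(-7/36 + 2*I/9) = -19 + (175/12 - 50*I/3) = -53/12 - 50*I/3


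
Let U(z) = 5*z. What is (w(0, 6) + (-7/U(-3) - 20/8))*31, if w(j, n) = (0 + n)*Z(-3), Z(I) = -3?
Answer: -18631/30 ≈ -621.03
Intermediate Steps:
w(j, n) = -3*n (w(j, n) = (0 + n)*(-3) = n*(-3) = -3*n)
(w(0, 6) + (-7/U(-3) - 20/8))*31 = (-3*6 + (-7/(5*(-3)) - 20/8))*31 = (-18 + (-7/(-15) - 20*⅛))*31 = (-18 + (-7*(-1/15) - 5/2))*31 = (-18 + (7/15 - 5/2))*31 = (-18 - 61/30)*31 = -601/30*31 = -18631/30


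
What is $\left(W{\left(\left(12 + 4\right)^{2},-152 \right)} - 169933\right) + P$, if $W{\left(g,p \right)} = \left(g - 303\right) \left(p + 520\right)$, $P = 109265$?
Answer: $-77964$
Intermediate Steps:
$W{\left(g,p \right)} = \left(-303 + g\right) \left(520 + p\right)$
$\left(W{\left(\left(12 + 4\right)^{2},-152 \right)} - 169933\right) + P = \left(\left(-157560 - -46056 + 520 \left(12 + 4\right)^{2} + \left(12 + 4\right)^{2} \left(-152\right)\right) - 169933\right) + 109265 = \left(\left(-157560 + 46056 + 520 \cdot 16^{2} + 16^{2} \left(-152\right)\right) - 169933\right) + 109265 = \left(\left(-157560 + 46056 + 520 \cdot 256 + 256 \left(-152\right)\right) - 169933\right) + 109265 = \left(\left(-157560 + 46056 + 133120 - 38912\right) - 169933\right) + 109265 = \left(-17296 - 169933\right) + 109265 = -187229 + 109265 = -77964$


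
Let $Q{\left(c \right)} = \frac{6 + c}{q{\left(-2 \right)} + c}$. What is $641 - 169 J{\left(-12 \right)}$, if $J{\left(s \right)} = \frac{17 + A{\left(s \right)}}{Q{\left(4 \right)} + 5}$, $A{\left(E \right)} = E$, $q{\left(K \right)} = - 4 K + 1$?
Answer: $\frac{7418}{15} \approx 494.53$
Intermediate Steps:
$q{\left(K \right)} = 1 - 4 K$
$Q{\left(c \right)} = \frac{6 + c}{9 + c}$ ($Q{\left(c \right)} = \frac{6 + c}{\left(1 - -8\right) + c} = \frac{6 + c}{\left(1 + 8\right) + c} = \frac{6 + c}{9 + c}$)
$J{\left(s \right)} = \frac{221}{75} + \frac{13 s}{75}$ ($J{\left(s \right)} = \frac{17 + s}{\frac{6 + 4}{9 + 4} + 5} = \frac{17 + s}{\frac{1}{13} \cdot 10 + 5} = \frac{17 + s}{\frac{10}{13} + 5} = \frac{17 + s}{\frac{75}{13}} = \left(17 + s\right) \frac{13}{75} = \frac{221}{75} + \frac{13 s}{75}$)
$641 - 169 J{\left(-12 \right)} = 641 - 169 \left(\frac{221}{75} + \frac{13}{75} \left(-12\right)\right) = 641 - 169 \left(\frac{221}{75} - \frac{52}{25}\right) = 641 - \frac{2197}{15} = \frac{7418}{15}$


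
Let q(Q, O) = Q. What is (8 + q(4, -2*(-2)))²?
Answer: 144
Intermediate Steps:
(8 + q(4, -2*(-2)))² = (8 + 4)² = 12² = 144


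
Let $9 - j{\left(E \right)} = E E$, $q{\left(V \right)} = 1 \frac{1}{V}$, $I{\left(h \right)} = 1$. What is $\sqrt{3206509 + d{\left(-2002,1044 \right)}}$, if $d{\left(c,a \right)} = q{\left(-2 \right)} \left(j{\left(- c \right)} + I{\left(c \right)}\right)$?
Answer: $\sqrt{5210506} \approx 2282.7$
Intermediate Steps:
$q{\left(V \right)} = \frac{1}{V}$
$j{\left(E \right)} = 9 - E^{2}$ ($j{\left(E \right)} = 9 - E E = 9 - E^{2}$)
$d{\left(c,a \right)} = -5 + \frac{c^{2}}{2}$ ($d{\left(c,a \right)} = \frac{\left(9 - \left(- c\right)^{2}\right) + 1}{-2} = - \frac{\left(9 - c^{2}\right) + 1}{2} = - \frac{10 - c^{2}}{2} = -5 + \frac{c^{2}}{2}$)
$\sqrt{3206509 + d{\left(-2002,1044 \right)}} = \sqrt{3206509 - \left(5 - \frac{\left(-2002\right)^{2}}{2}\right)} = \sqrt{3206509 + \left(-5 + \frac{1}{2} \cdot 4008004\right)} = \sqrt{3206509 + \left(-5 + 2004002\right)} = \sqrt{3206509 + 2003997} = \sqrt{5210506}$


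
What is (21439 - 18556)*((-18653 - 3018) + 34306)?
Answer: 36426705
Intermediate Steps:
(21439 - 18556)*((-18653 - 3018) + 34306) = 2883*(-21671 + 34306) = 2883*12635 = 36426705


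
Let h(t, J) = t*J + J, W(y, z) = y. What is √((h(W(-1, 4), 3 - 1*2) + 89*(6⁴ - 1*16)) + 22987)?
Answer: √136907 ≈ 370.01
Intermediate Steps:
h(t, J) = J + J*t (h(t, J) = J*t + J = J + J*t)
√((h(W(-1, 4), 3 - 1*2) + 89*(6⁴ - 1*16)) + 22987) = √(((3 - 1*2)*(1 - 1) + 89*(6⁴ - 1*16)) + 22987) = √(((3 - 2)*0 + 89*(1296 - 16)) + 22987) = √((1*0 + 89*1280) + 22987) = √((0 + 113920) + 22987) = √(113920 + 22987) = √136907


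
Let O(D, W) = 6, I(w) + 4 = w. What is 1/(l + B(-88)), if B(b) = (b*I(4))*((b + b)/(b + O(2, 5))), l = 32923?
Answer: 1/32923 ≈ 3.0374e-5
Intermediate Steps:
I(w) = -4 + w
B(b) = 0 (B(b) = (b*(-4 + 4))*((b + b)/(b + 6)) = (b*0)*((2*b)/(6 + b)) = 0*(2*b/(6 + b)) = 0)
1/(l + B(-88)) = 1/(32923 + 0) = 1/32923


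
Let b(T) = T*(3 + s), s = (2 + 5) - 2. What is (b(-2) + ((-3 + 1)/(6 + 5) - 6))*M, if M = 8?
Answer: -1952/11 ≈ -177.45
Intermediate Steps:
s = 5 (s = 7 - 2 = 5)
b(T) = 8*T (b(T) = T*(3 + 5) = T*8 = 8*T)
(b(-2) + ((-3 + 1)/(6 + 5) - 6))*M = (8*(-2) + ((-3 + 1)/(6 + 5) - 6))*8 = (-16 + (-2/11 - 6))*8 = (-16 - 68/11)*8 = -244/11*8 = -1952/11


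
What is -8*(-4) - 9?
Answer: 23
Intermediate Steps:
-8*(-4) - 9 = 32 - 9 = 23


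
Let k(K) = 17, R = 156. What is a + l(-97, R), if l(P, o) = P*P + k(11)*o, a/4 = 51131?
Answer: 216585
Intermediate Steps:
a = 204524 (a = 4*51131 = 204524)
l(P, o) = P**2 + 17*o (l(P, o) = P*P + 17*o = P**2 + 17*o)
a + l(-97, R) = 204524 + ((-97)**2 + 17*156) = 204524 + (9409 + 2652) = 204524 + 12061 = 216585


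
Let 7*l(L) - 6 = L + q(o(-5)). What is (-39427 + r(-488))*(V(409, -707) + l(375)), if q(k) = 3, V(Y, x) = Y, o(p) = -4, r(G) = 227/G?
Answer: -62474237941/3416 ≈ -1.8289e+7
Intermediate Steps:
l(L) = 9/7 + L/7 (l(L) = 6/7 + (L + 3)/7 = 6/7 + (3 + L)/7 = 6/7 + (3/7 + L/7) = 9/7 + L/7)
(-39427 + r(-488))*(V(409, -707) + l(375)) = (-39427 + 227/(-488))*(409 + (9/7 + (⅐)*375)) = (-39427 + 227*(-1/488))*(409 + (9/7 + 375/7)) = (-39427 - 227/488)*(409 + 384/7) = -19240603/488*3247/7 = -62474237941/3416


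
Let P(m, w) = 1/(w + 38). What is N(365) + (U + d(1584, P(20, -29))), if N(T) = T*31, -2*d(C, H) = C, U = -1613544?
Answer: -1603021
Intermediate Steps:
P(m, w) = 1/(38 + w)
d(C, H) = -C/2
N(T) = 31*T
N(365) + (U + d(1584, P(20, -29))) = 31*365 + (-1613544 - 1/2*1584) = 11315 + (-1613544 - 792) = 11315 - 1614336 = -1603021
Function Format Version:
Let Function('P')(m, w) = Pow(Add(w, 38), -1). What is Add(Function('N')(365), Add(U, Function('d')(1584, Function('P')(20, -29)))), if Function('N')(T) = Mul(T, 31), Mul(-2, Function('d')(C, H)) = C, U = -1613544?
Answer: -1603021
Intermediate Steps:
Function('P')(m, w) = Pow(Add(38, w), -1)
Function('d')(C, H) = Mul(Rational(-1, 2), C)
Function('N')(T) = Mul(31, T)
Add(Function('N')(365), Add(U, Function('d')(1584, Function('P')(20, -29)))) = Add(Mul(31, 365), Add(-1613544, Mul(Rational(-1, 2), 1584))) = Add(11315, Add(-1613544, -792)) = Add(11315, -1614336) = -1603021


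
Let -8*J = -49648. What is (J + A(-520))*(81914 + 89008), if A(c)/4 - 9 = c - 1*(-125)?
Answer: 796838364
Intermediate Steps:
J = 6206 (J = -⅛*(-49648) = 6206)
A(c) = 536 + 4*c (A(c) = 36 + 4*(c - 1*(-125)) = 36 + 4*(c + 125) = 36 + 4*(125 + c) = 36 + (500 + 4*c) = 536 + 4*c)
(J + A(-520))*(81914 + 89008) = (6206 + (536 + 4*(-520)))*(81914 + 89008) = (6206 + (536 - 2080))*170922 = (6206 - 1544)*170922 = 4662*170922 = 796838364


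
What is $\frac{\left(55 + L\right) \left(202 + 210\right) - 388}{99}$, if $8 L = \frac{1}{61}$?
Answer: $\frac{2717287}{12078} \approx 224.98$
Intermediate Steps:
$L = \frac{1}{488}$ ($L = \frac{1}{8 \cdot 61} = \frac{1}{8} \cdot \frac{1}{61} = \frac{1}{488} \approx 0.0020492$)
$\frac{\left(55 + L\right) \left(202 + 210\right) - 388}{99} = \frac{\left(55 + \frac{1}{488}\right) \left(202 + 210\right) - 388}{99} = \frac{\frac{26841}{488} \cdot 412 - 388}{99} = \frac{\frac{2764623}{122} - 388}{99} = \frac{1}{99} \cdot \frac{2717287}{122} = \frac{2717287}{12078}$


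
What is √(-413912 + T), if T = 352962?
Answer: 5*I*√2438 ≈ 246.88*I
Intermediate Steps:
√(-413912 + T) = √(-413912 + 352962) = √(-60950) = 5*I*√2438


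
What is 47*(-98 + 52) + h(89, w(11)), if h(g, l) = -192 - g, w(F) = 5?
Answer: -2443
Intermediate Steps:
47*(-98 + 52) + h(89, w(11)) = 47*(-98 + 52) + (-192 - 1*89) = 47*(-46) + (-192 - 89) = -2162 - 281 = -2443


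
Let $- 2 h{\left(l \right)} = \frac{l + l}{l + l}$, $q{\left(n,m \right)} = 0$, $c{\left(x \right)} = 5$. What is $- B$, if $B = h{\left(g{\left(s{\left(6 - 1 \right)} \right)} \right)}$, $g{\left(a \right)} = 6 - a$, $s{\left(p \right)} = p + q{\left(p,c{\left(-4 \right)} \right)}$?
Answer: $\frac{1}{2} \approx 0.5$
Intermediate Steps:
$s{\left(p \right)} = p$ ($s{\left(p \right)} = p + 0 = p$)
$h{\left(l \right)} = - \frac{1}{2}$ ($h{\left(l \right)} = - \frac{\left(l + l\right) \frac{1}{l + l}}{2} = - \frac{2 l \frac{1}{2 l}}{2} = \left(- \frac{1}{2}\right) 1 = - \frac{1}{2}$)
$B = - \frac{1}{2} \approx -0.5$
$- B = \left(-1\right) \left(- \frac{1}{2}\right) = \frac{1}{2}$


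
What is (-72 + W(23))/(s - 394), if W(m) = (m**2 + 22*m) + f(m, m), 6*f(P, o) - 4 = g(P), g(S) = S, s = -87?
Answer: -1935/962 ≈ -2.0114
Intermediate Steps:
f(P, o) = 2/3 + P/6
W(m) = 2/3 + m**2 + 133*m/6 (W(m) = (m**2 + 22*m) + (2/3 + m/6) = 2/3 + m**2 + 133*m/6)
(-72 + W(23))/(s - 394) = (-72 + (2/3 + 23**2 + (133/6)*23))/(-87 - 394) = (-72 + (2/3 + 529 + 3059/6))/(-481) = (-72 + 2079/2)*(-1/481) = (1935/2)*(-1/481) = -1935/962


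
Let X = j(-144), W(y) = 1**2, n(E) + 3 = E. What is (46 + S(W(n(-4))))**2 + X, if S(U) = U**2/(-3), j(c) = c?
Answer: 17473/9 ≈ 1941.4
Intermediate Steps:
n(E) = -3 + E
W(y) = 1
S(U) = -U**2/3
X = -144
(46 + S(W(n(-4))))**2 + X = (46 - 1/3*1**2)**2 - 144 = (46 - 1/3*1)**2 - 144 = (46 - 1/3)**2 - 144 = (137/3)**2 - 144 = 18769/9 - 144 = 17473/9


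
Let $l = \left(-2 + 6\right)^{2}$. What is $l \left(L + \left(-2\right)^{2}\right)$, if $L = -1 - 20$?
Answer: $-272$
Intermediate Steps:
$l = 16$ ($l = 4^{2} = 16$)
$L = -21$ ($L = -1 - 20 = -21$)
$l \left(L + \left(-2\right)^{2}\right) = 16 \left(-21 + \left(-2\right)^{2}\right) = 16 \left(-21 + 4\right) = 16 \left(-17\right) = -272$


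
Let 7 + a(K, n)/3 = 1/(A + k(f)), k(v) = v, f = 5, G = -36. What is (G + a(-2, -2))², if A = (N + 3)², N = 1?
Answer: 158404/49 ≈ 3232.7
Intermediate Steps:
A = 16 (A = (1 + 3)² = 4² = 16)
a(K, n) = -146/7 (a(K, n) = -21 + 3/(16 + 5) = -21 + 3/21 = -21 + 3*(1/21) = -21 + ⅐ = -146/7)
(G + a(-2, -2))² = (-36 - 146/7)² = (-398/7)² = 158404/49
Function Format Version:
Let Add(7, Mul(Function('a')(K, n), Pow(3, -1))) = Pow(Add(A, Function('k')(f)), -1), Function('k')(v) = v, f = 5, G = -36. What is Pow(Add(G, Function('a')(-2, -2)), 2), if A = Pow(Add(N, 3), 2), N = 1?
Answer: Rational(158404, 49) ≈ 3232.7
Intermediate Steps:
A = 16 (A = Pow(Add(1, 3), 2) = Pow(4, 2) = 16)
Function('a')(K, n) = Rational(-146, 7) (Function('a')(K, n) = Add(-21, Mul(3, Pow(Add(16, 5), -1))) = Add(-21, Mul(3, Pow(21, -1))) = Add(-21, Mul(3, Rational(1, 21))) = Add(-21, Rational(1, 7)) = Rational(-146, 7))
Pow(Add(G, Function('a')(-2, -2)), 2) = Pow(Add(-36, Rational(-146, 7)), 2) = Pow(Rational(-398, 7), 2) = Rational(158404, 49)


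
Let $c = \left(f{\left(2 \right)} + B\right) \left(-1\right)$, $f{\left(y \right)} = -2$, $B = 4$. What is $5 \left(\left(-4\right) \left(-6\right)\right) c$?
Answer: $-240$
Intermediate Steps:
$c = -2$ ($c = \left(-2 + 4\right) \left(-1\right) = 2 \left(-1\right) = -2$)
$5 \left(\left(-4\right) \left(-6\right)\right) c = 5 \left(\left(-4\right) \left(-6\right)\right) \left(-2\right) = 5 \cdot 24 \left(-2\right) = 120 \left(-2\right) = -240$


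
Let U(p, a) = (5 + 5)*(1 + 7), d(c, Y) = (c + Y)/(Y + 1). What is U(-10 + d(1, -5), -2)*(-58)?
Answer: -4640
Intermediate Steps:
d(c, Y) = (Y + c)/(1 + Y)
U(p, a) = 80 (U(p, a) = 10*8 = 80)
U(-10 + d(1, -5), -2)*(-58) = 80*(-58) = -4640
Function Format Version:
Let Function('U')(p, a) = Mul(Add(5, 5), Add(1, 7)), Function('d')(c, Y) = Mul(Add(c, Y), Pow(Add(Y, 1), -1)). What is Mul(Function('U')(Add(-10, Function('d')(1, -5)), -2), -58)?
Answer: -4640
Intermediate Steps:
Function('d')(c, Y) = Mul(Pow(Add(1, Y), -1), Add(Y, c)) (Function('d')(c, Y) = Mul(Add(Y, c), Pow(Add(1, Y), -1)) = Mul(Pow(Add(1, Y), -1), Add(Y, c)))
Function('U')(p, a) = 80 (Function('U')(p, a) = Mul(10, 8) = 80)
Mul(Function('U')(Add(-10, Function('d')(1, -5)), -2), -58) = Mul(80, -58) = -4640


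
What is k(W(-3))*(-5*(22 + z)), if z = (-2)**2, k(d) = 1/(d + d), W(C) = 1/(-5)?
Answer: 325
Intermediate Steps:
W(C) = -1/5
k(d) = 1/(2*d)
z = 4
k(W(-3))*(-5*(22 + z)) = (1/(2*(-1/5)))*(-5*(22 + 4)) = ((1/2)*(-5))*(-5*26) = -5/2*(-130) = 325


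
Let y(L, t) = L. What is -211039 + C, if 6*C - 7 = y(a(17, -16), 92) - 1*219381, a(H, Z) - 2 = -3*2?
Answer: -247602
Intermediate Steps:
a(H, Z) = -4 (a(H, Z) = 2 - 3*2 = 2 - 6 = -4)
C = -36563 (C = 7/6 + (-4 - 1*219381)/6 = 7/6 + (-4 - 219381)/6 = 7/6 + (1/6)*(-219385) = 7/6 - 219385/6 = -36563)
-211039 + C = -211039 - 36563 = -247602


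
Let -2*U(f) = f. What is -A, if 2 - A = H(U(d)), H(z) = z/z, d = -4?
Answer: -1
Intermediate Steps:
U(f) = -f/2
H(z) = 1
A = 1 (A = 2 - 1*1 = 2 - 1 = 1)
-A = -1*1 = -1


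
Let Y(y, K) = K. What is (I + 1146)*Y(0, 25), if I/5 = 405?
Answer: 79275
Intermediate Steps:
I = 2025 (I = 5*405 = 2025)
(I + 1146)*Y(0, 25) = (2025 + 1146)*25 = 3171*25 = 79275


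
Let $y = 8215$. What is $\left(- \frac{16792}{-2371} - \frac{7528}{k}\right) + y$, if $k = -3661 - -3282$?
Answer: $\frac{7406285991}{898609} \approx 8241.9$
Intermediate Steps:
$k = -379$ ($k = -3661 + 3282 = -379$)
$\left(- \frac{16792}{-2371} - \frac{7528}{k}\right) + y = \left(- \frac{16792}{-2371} - \frac{7528}{-379}\right) + 8215 = \left(\left(-16792\right) \left(- \frac{1}{2371}\right) - - \frac{7528}{379}\right) + 8215 = \left(\frac{16792}{2371} + \frac{7528}{379}\right) + 8215 = \frac{24213056}{898609} + 8215 = \frac{7406285991}{898609}$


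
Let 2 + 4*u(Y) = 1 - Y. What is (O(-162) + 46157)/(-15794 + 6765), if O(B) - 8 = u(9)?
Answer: -92325/18058 ≈ -5.1127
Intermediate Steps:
u(Y) = -¼ - Y/4 (u(Y) = -½ + (1 - Y)/4 = -½ + (¼ - Y/4) = -¼ - Y/4)
O(B) = 11/2 (O(B) = 8 + (-¼ - ¼*9) = 8 + (-¼ - 9/4) = 8 - 5/2 = 11/2)
(O(-162) + 46157)/(-15794 + 6765) = (11/2 + 46157)/(-15794 + 6765) = (92325/2)/(-9029) = (92325/2)*(-1/9029) = -92325/18058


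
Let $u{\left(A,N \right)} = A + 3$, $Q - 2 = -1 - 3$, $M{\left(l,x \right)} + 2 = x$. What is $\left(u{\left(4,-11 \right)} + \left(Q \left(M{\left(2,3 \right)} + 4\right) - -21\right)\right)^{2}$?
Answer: $324$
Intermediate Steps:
$M{\left(l,x \right)} = -2 + x$
$Q = -2$ ($Q = 2 - 4 = -2$)
$u{\left(A,N \right)} = 3 + A$
$\left(u{\left(4,-11 \right)} + \left(Q \left(M{\left(2,3 \right)} + 4\right) - -21\right)\right)^{2} = \left(\left(3 + 4\right) - \left(-21 + 2 \left(\left(-2 + 3\right) + 4\right)\right)\right)^{2} = \left(7 + \left(- 2 \left(1 + 4\right) + 21\right)\right)^{2} = \left(7 + \left(\left(-2\right) 5 + 21\right)\right)^{2} = \left(7 + \left(-10 + 21\right)\right)^{2} = \left(7 + 11\right)^{2} = 18^{2} = 324$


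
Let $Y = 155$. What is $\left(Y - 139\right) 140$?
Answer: $2240$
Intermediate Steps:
$\left(Y - 139\right) 140 = \left(155 - 139\right) 140 = 16 \cdot 140 = 2240$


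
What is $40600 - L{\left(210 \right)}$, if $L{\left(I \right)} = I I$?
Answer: $-3500$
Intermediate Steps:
$L{\left(I \right)} = I^{2}$
$40600 - L{\left(210 \right)} = 40600 - 210^{2} = 40600 - 44100 = -3500$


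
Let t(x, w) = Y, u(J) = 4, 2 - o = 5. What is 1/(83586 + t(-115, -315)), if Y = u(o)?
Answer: 1/83590 ≈ 1.1963e-5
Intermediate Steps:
o = -3 (o = 2 - 1*5 = 2 - 5 = -3)
Y = 4
t(x, w) = 4
1/(83586 + t(-115, -315)) = 1/(83586 + 4) = 1/83590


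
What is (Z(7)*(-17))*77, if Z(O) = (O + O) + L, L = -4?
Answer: -13090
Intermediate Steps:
Z(O) = -4 + 2*O (Z(O) = (O + O) - 4 = 2*O - 4 = -4 + 2*O)
(Z(7)*(-17))*77 = ((-4 + 2*7)*(-17))*77 = ((-4 + 14)*(-17))*77 = (10*(-17))*77 = -170*77 = -13090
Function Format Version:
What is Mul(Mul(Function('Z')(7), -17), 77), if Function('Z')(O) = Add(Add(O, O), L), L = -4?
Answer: -13090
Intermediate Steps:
Function('Z')(O) = Add(-4, Mul(2, O)) (Function('Z')(O) = Add(Add(O, O), -4) = Add(Mul(2, O), -4) = Add(-4, Mul(2, O)))
Mul(Mul(Function('Z')(7), -17), 77) = Mul(Mul(Add(-4, Mul(2, 7)), -17), 77) = Mul(Mul(Add(-4, 14), -17), 77) = Mul(Mul(10, -17), 77) = Mul(-170, 77) = -13090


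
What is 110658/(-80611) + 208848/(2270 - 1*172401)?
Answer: -35661802326/13714430041 ≈ -2.6003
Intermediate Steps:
110658/(-80611) + 208848/(2270 - 1*172401) = 110658*(-1/80611) + 208848/(2270 - 172401) = -110658/80611 + 208848/(-170131) = -110658/80611 + 208848*(-1/170131) = -110658/80611 - 208848/170131 = -35661802326/13714430041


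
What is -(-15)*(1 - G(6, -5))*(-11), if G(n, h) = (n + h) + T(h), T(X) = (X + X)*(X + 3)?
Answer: 3300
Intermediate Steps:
T(X) = 2*X*(3 + X) (T(X) = (2*X)*(3 + X) = 2*X*(3 + X))
G(n, h) = h + n + 2*h*(3 + h) (G(n, h) = (n + h) + 2*h*(3 + h) = (h + n) + 2*h*(3 + h) = h + n + 2*h*(3 + h))
-(-15)*(1 - G(6, -5))*(-11) = -(-15)*(1 - (-5 + 6 + 2*(-5)*(3 - 5)))*(-11) = -(-15)*(1 - (-5 + 6 + 2*(-5)*(-2)))*(-11) = -(-15)*(1 - (-5 + 6 + 20))*(-11) = -(-15)*(1 - 1*21)*(-11) = -(-15)*(1 - 21)*(-11) = -(-15)*(-20)*(-11) = -3*100*(-11) = -300*(-11) = 3300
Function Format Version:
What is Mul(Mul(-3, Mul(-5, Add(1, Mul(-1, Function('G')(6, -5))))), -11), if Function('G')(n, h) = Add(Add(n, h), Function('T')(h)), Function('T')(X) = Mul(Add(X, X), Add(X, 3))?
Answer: 3300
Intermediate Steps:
Function('T')(X) = Mul(2, X, Add(3, X)) (Function('T')(X) = Mul(Mul(2, X), Add(3, X)) = Mul(2, X, Add(3, X)))
Function('G')(n, h) = Add(h, n, Mul(2, h, Add(3, h))) (Function('G')(n, h) = Add(Add(n, h), Mul(2, h, Add(3, h))) = Add(Add(h, n), Mul(2, h, Add(3, h))) = Add(h, n, Mul(2, h, Add(3, h))))
Mul(Mul(-3, Mul(-5, Add(1, Mul(-1, Function('G')(6, -5))))), -11) = Mul(Mul(-3, Mul(-5, Add(1, Mul(-1, Add(-5, 6, Mul(2, -5, Add(3, -5))))))), -11) = Mul(Mul(-3, Mul(-5, Add(1, Mul(-1, Add(-5, 6, Mul(2, -5, -2)))))), -11) = Mul(Mul(-3, Mul(-5, Add(1, Mul(-1, Add(-5, 6, 20))))), -11) = Mul(Mul(-3, Mul(-5, Add(1, Mul(-1, 21)))), -11) = Mul(Mul(-3, Mul(-5, Add(1, -21))), -11) = Mul(Mul(-3, Mul(-5, -20)), -11) = Mul(Mul(-3, 100), -11) = Mul(-300, -11) = 3300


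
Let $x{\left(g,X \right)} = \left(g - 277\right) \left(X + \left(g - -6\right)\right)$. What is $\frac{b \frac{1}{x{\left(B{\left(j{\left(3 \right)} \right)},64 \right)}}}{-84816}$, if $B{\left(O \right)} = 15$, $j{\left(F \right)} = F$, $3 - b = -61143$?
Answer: $\frac{3397}{104936240} \approx 3.2372 \cdot 10^{-5}$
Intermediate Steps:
$b = 61146$ ($b = 3 - -61143 = 3 + 61143 = 61146$)
$x{\left(g,X \right)} = \left(-277 + g\right) \left(6 + X + g\right)$ ($x{\left(g,X \right)} = \left(-277 + g\right) \left(X + \left(g + 6\right)\right) = \left(-277 + g\right) \left(X + \left(6 + g\right)\right) = \left(-277 + g\right) \left(6 + X + g\right)$)
$\frac{b \frac{1}{x{\left(B{\left(j{\left(3 \right)} \right)},64 \right)}}}{-84816} = \frac{61146 \frac{1}{-1662 + 15^{2} - 17728 - 4065 + 64 \cdot 15}}{-84816} = \frac{61146}{-1662 + 225 - 17728 - 4065 + 960} \left(- \frac{1}{84816}\right) = \frac{61146}{-22270} \left(- \frac{1}{84816}\right) = 61146 \left(- \frac{1}{22270}\right) \left(- \frac{1}{84816}\right) = \left(- \frac{30573}{11135}\right) \left(- \frac{1}{84816}\right) = \frac{3397}{104936240}$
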